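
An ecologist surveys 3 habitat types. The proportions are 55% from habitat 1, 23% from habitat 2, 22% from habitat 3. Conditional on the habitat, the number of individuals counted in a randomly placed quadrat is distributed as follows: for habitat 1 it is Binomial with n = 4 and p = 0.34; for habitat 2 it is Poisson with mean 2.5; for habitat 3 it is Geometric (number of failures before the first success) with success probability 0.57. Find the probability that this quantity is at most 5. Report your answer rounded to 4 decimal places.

Conditional on each habitat, P(X ≤ 5): 1: 1; 2: 0.957979; 3: 0.993679.
By total probability, P(X ≤ 5) = 0.55·1 + 0.23·0.957979 + 0.22·0.993679 = 0.988944.

0.9889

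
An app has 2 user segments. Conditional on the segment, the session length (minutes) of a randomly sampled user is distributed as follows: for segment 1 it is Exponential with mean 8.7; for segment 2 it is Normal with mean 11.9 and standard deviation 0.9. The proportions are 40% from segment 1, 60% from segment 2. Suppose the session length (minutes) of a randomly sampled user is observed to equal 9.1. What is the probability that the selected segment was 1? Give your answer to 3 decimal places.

0.885

Likelihoods f(9.1 | ·): 1: 0.0403849; 2: 0.00350668.
Posterior ∝ prior × likelihood. Numerator for 1: 0.4·0.0403849 = 0.0161539.
Normalizing constant: 0.4·0.0403849 + 0.6·0.00350668 = 0.018258.
P(1 | observation) = 0.0161539 / 0.018258 = 0.884762.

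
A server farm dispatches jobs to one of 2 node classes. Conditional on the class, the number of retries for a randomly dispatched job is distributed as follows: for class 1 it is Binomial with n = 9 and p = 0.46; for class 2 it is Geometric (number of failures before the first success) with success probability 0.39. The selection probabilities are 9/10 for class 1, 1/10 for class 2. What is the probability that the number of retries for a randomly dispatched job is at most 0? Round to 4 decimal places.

Conditional on each class, P(X ≤ 0): 1: 0.00390431; 2: 0.39.
By total probability, P(X ≤ 0) = 0.9·0.00390431 + 0.1·0.39 = 0.0425139.

0.0425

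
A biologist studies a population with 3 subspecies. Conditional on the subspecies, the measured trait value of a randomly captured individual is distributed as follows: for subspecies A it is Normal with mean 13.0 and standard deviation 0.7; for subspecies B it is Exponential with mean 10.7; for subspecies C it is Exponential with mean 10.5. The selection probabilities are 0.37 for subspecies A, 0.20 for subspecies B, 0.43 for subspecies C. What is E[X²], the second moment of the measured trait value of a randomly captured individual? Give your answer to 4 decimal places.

For each component E[X²] = Var + (mean)², giving A: 169.49; B: 228.98; C: 220.5.
Overall E[X²] = 0.37·169.49 + 0.2·228.98 + 0.43·220.5 = 203.322.

203.3223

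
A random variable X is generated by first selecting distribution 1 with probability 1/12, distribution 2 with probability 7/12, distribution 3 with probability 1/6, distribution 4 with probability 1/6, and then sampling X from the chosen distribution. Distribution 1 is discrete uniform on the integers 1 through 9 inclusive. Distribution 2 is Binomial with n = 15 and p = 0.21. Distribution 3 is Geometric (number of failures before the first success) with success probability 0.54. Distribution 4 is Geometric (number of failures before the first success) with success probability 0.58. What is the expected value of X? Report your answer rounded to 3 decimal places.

2.517

Component means — 1: 5; 2: 3.15; 3: 0.851852; 4: 0.724138.
E[X] = 0.0833333·5 + 0.583333·3.15 + 0.166667·0.851852 + 0.166667·0.724138 = 2.51683.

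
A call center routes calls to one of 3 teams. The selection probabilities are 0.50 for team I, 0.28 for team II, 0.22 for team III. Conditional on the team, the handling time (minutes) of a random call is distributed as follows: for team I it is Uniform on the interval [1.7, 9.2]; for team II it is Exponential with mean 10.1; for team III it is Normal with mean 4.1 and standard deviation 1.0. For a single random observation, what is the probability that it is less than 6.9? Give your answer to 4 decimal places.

Conditional on each team, P(X < 6.9): I: 0.693333; II: 0.494986; III: 0.997445.
By total probability, P(X < 6.9) = 0.5·0.693333 + 0.28·0.494986 + 0.22·0.997445 = 0.704701.

0.7047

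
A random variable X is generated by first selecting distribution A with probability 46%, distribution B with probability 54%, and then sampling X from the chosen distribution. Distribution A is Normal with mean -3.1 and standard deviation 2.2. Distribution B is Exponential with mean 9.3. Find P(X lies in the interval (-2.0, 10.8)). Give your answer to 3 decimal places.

Conditional on each component, P(-2.0 < X < 10.8): A: 0.308538; B: 0.686918.
By total probability, P(-2.0 < X < 10.8) = 0.46·0.308538 + 0.54·0.686918 = 0.512863.

0.513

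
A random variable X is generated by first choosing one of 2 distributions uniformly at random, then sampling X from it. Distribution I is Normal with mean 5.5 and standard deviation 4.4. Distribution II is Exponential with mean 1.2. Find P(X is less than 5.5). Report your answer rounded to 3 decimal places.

0.745

Conditional on each component, P(X < 5.5): I: 0.5; II: 0.989779.
By total probability, P(X < 5.5) = 0.5·0.5 + 0.5·0.989779 = 0.74489.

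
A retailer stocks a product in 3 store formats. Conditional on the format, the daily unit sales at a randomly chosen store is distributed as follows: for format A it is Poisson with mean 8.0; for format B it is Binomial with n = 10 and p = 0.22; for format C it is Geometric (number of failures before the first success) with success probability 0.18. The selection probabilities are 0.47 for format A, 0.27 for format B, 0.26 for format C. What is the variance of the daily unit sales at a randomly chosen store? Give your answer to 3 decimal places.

16.912

Per component, A: μ=8, E[X²]=72; B: μ=2.2, E[X²]=6.556; C: μ=4.55556, E[X²]=46.0617.
E[X] = 0.47·8 + 0.27·2.2 + 0.26·4.55556 = 5.53844.
E[X²] = 0.47·72 + 0.27·6.556 + 0.26·46.0617 = 47.5862.
Var(X) = E[X²] − (E[X])² = 47.5862 − 30.6744 = 16.9118.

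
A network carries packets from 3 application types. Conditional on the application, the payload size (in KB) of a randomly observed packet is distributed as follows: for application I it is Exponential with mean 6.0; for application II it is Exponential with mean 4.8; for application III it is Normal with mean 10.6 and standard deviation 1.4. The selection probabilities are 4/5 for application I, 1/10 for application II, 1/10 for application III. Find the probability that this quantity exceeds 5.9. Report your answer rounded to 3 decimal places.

Conditional on each application, P(X > 5.9): I: 0.374062; II: 0.292536; III: 0.999606.
By total probability, P(X > 5.9) = 0.8·0.374062 + 0.1·0.292536 + 0.1·0.999606 = 0.428464.

0.428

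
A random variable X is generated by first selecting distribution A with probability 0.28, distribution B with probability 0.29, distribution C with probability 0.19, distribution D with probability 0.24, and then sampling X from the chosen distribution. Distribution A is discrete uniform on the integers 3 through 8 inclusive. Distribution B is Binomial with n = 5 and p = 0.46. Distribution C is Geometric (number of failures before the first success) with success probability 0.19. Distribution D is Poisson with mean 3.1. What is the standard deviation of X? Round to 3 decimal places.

Per component, A: μ=5.5, E[X²]=33.1667; B: μ=2.3, E[X²]=6.532; C: μ=4.26316, E[X²]=40.6122; D: μ=3.1, E[X²]=12.71.
E[X] = 0.28·5.5 + 0.29·2.3 + 0.19·4.26316 + 0.24·3.1 = 3.761.
E[X²] = 0.28·33.1667 + 0.29·6.532 + 0.19·40.6122 + 0.24·12.71 = 21.9477.
Var(X) = E[X²] − (E[X])² = 21.9477 − 14.1451 = 7.80254.
SD(X) = √7.80254 = 2.7933.

2.793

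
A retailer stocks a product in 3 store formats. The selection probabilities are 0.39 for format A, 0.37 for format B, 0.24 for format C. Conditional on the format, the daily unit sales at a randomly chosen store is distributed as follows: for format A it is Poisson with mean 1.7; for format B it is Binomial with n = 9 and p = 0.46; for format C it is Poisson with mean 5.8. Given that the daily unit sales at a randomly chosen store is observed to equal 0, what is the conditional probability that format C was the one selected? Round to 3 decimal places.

Likelihoods P(X=0 | ·): A: 0.182684; B: 0.00390431; C: 0.00302755.
Posterior ∝ prior × likelihood. Numerator for C: 0.24·0.00302755 = 0.000726613.
Normalizing constant: 0.39·0.182684 + 0.37·0.00390431 + 0.24·0.00302755 = 0.0734178.
P(C | observation) = 0.000726613 / 0.0734178 = 0.00989696.

0.010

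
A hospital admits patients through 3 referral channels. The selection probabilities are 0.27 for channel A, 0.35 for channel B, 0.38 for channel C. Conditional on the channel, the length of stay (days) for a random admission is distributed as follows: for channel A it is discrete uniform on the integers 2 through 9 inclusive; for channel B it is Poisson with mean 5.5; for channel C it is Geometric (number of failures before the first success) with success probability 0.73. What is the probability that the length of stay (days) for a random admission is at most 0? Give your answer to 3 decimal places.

Conditional on each channel, P(X ≤ 0): A: 0; B: 0.00408677; C: 0.73.
By total probability, P(X ≤ 0) = 0.27·0 + 0.35·0.00408677 + 0.38·0.73 = 0.27883.

0.279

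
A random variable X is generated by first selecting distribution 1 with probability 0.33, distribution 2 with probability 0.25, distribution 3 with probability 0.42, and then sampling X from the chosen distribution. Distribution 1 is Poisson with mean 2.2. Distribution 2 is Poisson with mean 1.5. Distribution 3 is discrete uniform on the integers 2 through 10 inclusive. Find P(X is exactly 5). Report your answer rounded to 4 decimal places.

Conditional on each component, P(X = 5): 1: 0.0475866; 2: 0.01412; 3: 0.111111.
By total probability, P(X = 5) = 0.33·0.0475866 + 0.25·0.01412 + 0.42·0.111111 = 0.0659002.

0.0659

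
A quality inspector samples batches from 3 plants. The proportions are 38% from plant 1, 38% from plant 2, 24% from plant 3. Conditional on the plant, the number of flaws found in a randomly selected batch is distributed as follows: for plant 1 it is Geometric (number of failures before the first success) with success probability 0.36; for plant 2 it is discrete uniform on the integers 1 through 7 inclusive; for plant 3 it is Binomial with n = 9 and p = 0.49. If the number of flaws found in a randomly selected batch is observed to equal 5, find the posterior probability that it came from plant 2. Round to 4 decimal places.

0.4282

Likelihoods P(X=5 | ·): 1: 0.0386547; 2: 0.142857; 3: 0.240786.
Posterior ∝ prior × likelihood. Numerator for 2: 0.38·0.142857 = 0.0542857.
Normalizing constant: 0.38·0.0386547 + 0.38·0.142857 + 0.24·0.240786 = 0.126763.
P(2 | observation) = 0.0542857 / 0.126763 = 0.428245.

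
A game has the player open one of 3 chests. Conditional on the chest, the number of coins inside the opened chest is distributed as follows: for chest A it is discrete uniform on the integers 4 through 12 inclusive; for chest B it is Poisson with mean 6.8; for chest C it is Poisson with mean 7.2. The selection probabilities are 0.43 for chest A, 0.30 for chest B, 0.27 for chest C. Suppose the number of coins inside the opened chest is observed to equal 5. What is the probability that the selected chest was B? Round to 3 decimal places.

0.335

Likelihoods P(X=5 | ·): A: 0.111111; B: 0.134946; C: 0.120382.
Posterior ∝ prior × likelihood. Numerator for B: 0.3·0.134946 = 0.0404839.
Normalizing constant: 0.43·0.111111 + 0.3·0.134946 + 0.27·0.120382 = 0.120765.
P(B | observation) = 0.0404839 / 0.120765 = 0.335229.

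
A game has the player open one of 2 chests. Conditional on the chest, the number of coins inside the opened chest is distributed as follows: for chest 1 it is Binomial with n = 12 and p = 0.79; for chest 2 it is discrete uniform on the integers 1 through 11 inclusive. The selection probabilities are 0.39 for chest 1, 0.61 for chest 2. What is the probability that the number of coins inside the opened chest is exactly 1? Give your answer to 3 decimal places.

0.055

Conditional on each chest, P(X = 1): 1: 3.32063e-07; 2: 0.0909091.
By total probability, P(X = 1) = 0.39·3.32063e-07 + 0.61·0.0909091 = 0.0554547.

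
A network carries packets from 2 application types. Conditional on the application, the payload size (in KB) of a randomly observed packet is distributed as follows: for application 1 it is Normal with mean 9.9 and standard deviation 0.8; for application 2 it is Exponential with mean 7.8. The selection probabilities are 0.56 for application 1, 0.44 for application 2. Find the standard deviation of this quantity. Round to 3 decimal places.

5.312

Per component, 1: μ=9.9, E[X²]=98.65; 2: μ=7.8, E[X²]=121.68.
E[X] = 0.56·9.9 + 0.44·7.8 = 8.976.
E[X²] = 0.56·98.65 + 0.44·121.68 = 108.783.
Var(X) = E[X²] − (E[X])² = 108.783 − 80.5686 = 28.2146.
SD(X) = √28.2146 = 5.31174.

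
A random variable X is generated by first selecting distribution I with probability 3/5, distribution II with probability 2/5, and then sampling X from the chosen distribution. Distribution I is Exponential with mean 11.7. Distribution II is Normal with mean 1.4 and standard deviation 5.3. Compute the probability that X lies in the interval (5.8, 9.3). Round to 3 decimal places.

0.149

Conditional on each component, P(5.8 < X < 9.3): I: 0.157489; II: 0.135178.
By total probability, P(5.8 < X < 9.3) = 0.6·0.157489 + 0.4·0.135178 = 0.148565.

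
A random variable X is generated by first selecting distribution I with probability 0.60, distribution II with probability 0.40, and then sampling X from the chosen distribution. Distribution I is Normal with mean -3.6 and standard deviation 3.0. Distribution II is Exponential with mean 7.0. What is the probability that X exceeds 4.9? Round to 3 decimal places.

0.200

Conditional on each component, P(X > 4.9): I: 0.00230327; II: 0.496585.
By total probability, P(X > 4.9) = 0.6·0.00230327 + 0.4·0.496585 = 0.200016.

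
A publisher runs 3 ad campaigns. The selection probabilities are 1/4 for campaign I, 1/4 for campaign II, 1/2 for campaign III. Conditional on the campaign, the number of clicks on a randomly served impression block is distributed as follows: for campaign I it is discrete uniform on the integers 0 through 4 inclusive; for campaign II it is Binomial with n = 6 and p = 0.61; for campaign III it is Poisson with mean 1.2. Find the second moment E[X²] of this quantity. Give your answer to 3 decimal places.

6.526

For each component E[X²] = Var + (mean)², giving I: 6; II: 14.823; III: 2.64.
Overall E[X²] = 0.25·6 + 0.25·14.823 + 0.5·2.64 = 6.52575.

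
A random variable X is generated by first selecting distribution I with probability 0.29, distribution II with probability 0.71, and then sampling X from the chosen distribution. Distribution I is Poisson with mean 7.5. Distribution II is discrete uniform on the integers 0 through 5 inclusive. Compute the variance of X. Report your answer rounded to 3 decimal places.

Per component, I: μ=7.5, E[X²]=63.75; II: μ=2.5, E[X²]=9.16667.
E[X] = 0.29·7.5 + 0.71·2.5 = 3.95.
E[X²] = 0.29·63.75 + 0.71·9.16667 = 24.9958.
Var(X) = E[X²] − (E[X])² = 24.9958 − 15.6025 = 9.39333.

9.393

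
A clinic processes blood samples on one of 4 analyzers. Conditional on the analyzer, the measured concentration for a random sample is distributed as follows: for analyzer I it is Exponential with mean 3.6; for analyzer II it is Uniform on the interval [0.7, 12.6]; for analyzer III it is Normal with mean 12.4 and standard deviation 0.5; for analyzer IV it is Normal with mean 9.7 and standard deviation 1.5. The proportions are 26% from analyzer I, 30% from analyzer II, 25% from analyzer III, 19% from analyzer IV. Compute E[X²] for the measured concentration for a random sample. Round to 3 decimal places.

For each component E[X²] = Var + (mean)², giving I: 25.92; II: 56.0233; III: 154.01; IV: 96.34.
Overall E[X²] = 0.26·25.92 + 0.3·56.0233 + 0.25·154.01 + 0.19·96.34 = 80.3533.

80.353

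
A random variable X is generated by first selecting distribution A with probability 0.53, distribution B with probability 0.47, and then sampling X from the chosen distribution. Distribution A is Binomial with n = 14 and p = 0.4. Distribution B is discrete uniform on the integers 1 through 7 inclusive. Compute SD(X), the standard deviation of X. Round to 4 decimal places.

2.0733

Per component, A: μ=5.6, E[X²]=34.72; B: μ=4, E[X²]=20.
E[X] = 0.53·5.6 + 0.47·4 = 4.848.
E[X²] = 0.53·34.72 + 0.47·20 = 27.8016.
Var(X) = E[X²] − (E[X])² = 27.8016 − 23.5031 = 4.2985.
SD(X) = √4.2985 = 2.07328.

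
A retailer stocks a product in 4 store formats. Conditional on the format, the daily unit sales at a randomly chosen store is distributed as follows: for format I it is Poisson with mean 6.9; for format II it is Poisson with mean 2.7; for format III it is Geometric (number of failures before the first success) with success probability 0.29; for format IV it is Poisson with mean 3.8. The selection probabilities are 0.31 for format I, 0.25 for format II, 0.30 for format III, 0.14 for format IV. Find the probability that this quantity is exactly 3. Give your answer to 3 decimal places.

0.132

Conditional on each format, P(X = 3): I: 0.0551778; II: 0.220468; III: 0.103794; IV: 0.204588.
By total probability, P(X = 3) = 0.31·0.0551778 + 0.25·0.220468 + 0.3·0.103794 + 0.14·0.204588 = 0.132003.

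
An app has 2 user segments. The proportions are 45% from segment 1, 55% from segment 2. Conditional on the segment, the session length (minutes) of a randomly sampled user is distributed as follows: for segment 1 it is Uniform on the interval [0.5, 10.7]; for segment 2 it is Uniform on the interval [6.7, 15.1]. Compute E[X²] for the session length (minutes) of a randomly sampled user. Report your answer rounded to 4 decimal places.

For each component E[X²] = Var + (mean)², giving 1: 40.03; 2: 124.69.
Overall E[X²] = 0.45·40.03 + 0.55·124.69 = 86.593.

86.5930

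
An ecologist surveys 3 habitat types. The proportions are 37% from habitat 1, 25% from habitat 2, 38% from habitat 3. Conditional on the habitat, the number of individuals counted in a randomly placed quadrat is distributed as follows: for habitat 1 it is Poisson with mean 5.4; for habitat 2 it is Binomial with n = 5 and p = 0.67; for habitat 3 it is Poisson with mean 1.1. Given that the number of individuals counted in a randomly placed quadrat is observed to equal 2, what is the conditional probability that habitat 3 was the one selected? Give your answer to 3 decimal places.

0.542

Likelihoods P(X=2 | ·): 1: 0.0658518; 2: 0.161321; 3: 0.201387.
Posterior ∝ prior × likelihood. Numerator for 3: 0.38·0.201387 = 0.0765271.
Normalizing constant: 0.37·0.0658518 + 0.25·0.161321 + 0.38·0.201387 = 0.141223.
P(3 | observation) = 0.0765271 / 0.141223 = 0.54189.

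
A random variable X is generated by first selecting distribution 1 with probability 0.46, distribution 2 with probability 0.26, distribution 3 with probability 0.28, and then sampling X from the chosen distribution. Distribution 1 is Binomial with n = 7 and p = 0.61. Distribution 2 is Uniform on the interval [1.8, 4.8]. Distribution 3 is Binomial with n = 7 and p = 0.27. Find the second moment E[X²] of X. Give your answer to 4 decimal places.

13.5661

For each component E[X²] = Var + (mean)², giving 1: 19.8982; 2: 11.64; 3: 4.9518.
Overall E[X²] = 0.46·19.8982 + 0.26·11.64 + 0.28·4.9518 = 13.5661.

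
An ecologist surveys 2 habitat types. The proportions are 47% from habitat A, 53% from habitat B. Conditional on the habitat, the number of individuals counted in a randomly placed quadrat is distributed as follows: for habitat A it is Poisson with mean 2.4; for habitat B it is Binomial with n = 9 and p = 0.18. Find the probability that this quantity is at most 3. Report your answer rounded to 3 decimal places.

0.863

Conditional on each habitat, P(X ≤ 3): A: 0.778723; B: 0.938466.
By total probability, P(X ≤ 3) = 0.47·0.778723 + 0.53·0.938466 = 0.863387.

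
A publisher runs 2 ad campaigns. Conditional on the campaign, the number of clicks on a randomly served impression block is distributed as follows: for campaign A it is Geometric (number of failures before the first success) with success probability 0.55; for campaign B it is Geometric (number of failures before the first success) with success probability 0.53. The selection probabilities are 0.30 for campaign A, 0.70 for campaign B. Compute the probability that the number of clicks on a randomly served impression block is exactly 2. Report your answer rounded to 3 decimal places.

Conditional on each campaign, P(X = 2): A: 0.111375; B: 0.117077.
By total probability, P(X = 2) = 0.3·0.111375 + 0.7·0.117077 = 0.115366.

0.115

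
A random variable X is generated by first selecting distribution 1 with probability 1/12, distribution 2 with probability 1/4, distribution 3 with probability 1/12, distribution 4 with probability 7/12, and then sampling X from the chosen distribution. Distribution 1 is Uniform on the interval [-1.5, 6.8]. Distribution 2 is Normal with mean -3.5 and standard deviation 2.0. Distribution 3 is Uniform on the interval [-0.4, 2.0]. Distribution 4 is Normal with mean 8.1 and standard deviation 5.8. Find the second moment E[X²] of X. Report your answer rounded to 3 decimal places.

For each component E[X²] = Var + (mean)², giving 1: 12.7633; 2: 16.25; 3: 1.12; 4: 99.25.
Overall E[X²] = 0.0833333·12.7633 + 0.25·16.25 + 0.0833333·1.12 + 0.583333·99.25 = 63.1153.

63.115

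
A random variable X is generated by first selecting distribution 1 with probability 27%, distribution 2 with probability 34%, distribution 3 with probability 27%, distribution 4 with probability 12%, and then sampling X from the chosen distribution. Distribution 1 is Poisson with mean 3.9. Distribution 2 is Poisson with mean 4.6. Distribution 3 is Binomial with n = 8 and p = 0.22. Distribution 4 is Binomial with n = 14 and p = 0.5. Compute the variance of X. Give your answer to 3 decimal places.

5.963

Per component, 1: μ=3.9, E[X²]=19.11; 2: μ=4.6, E[X²]=25.76; 3: μ=1.76, E[X²]=4.4704; 4: μ=7, E[X²]=52.5.
E[X] = 0.27·3.9 + 0.34·4.6 + 0.27·1.76 + 0.12·7 = 3.9322.
E[X²] = 0.27·19.11 + 0.34·25.76 + 0.27·4.4704 + 0.12·52.5 = 21.4251.
Var(X) = E[X²] − (E[X])² = 21.4251 − 15.4622 = 5.96291.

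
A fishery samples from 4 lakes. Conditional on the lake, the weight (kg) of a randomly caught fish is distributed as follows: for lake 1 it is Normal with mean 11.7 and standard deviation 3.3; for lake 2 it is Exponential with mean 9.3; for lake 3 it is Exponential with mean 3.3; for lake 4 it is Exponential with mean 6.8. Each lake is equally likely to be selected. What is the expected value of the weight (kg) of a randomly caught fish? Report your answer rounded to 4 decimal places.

Component means — 1: 11.7; 2: 9.3; 3: 3.3; 4: 6.8.
E[X] = 0.25·11.7 + 0.25·9.3 + 0.25·3.3 + 0.25·6.8 = 7.775.

7.7750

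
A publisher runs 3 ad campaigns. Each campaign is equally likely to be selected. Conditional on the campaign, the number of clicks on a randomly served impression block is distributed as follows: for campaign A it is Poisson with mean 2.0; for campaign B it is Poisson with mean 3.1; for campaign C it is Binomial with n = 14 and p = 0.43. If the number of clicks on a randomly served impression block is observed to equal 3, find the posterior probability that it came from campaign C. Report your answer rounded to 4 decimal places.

Likelihoods P(X=3 | ·): A: 0.180447; B: 0.223677; C: 0.0597214.
Posterior ∝ prior × likelihood. Numerator for C: 0.333333·0.0597214 = 0.0199071.
Normalizing constant: 0.333333·0.180447 + 0.333333·0.223677 + 0.333333·0.0597214 = 0.154615.
P(C | observation) = 0.0199071 / 0.154615 = 0.128753.

0.1288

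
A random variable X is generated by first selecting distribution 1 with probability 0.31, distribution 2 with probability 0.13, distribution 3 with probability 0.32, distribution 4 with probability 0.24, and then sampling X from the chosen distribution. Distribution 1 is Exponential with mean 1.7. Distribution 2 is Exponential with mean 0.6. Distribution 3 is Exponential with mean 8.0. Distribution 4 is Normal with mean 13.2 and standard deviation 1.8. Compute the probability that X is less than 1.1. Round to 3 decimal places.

Conditional on each component, P(X < 1.1): 1: 0.476417; 2: 0.84012; 3: 0.128466; 4: 8.94868e-12.
By total probability, P(X < 1.1) = 0.31·0.476417 + 0.13·0.84012 + 0.32·0.128466 + 0.24·8.94868e-12 = 0.298014.

0.298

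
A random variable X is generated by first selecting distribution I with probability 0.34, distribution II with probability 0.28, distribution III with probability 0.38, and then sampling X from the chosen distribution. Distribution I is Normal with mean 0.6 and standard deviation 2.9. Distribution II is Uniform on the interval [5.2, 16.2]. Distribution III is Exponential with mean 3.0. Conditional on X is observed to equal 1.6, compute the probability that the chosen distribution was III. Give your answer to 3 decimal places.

Likelihoods f(1.6 | ·): I: 0.129626; II: 0; III: 0.195549.
Posterior ∝ prior × likelihood. Numerator for III: 0.38·0.195549 = 0.0743085.
Normalizing constant: 0.34·0.129626 + 0.28·0 + 0.38·0.195549 = 0.118381.
P(III | observation) = 0.0743085 / 0.118381 = 0.627705.

0.628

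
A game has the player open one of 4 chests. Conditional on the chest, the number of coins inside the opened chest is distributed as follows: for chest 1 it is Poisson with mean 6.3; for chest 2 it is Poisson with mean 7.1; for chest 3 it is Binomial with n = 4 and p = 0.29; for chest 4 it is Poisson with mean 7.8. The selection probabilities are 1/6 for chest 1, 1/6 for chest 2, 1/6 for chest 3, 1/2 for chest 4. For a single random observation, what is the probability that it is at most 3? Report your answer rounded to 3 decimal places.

0.224

Conditional on each chest, P(X ≤ 3): 1: 0.126374; 2: 0.0766991; 3: 0.992927; 4: 0.0484766.
By total probability, P(X ≤ 3) = 0.166667·0.126374 + 0.166667·0.0766991 + 0.166667·0.992927 + 0.5·0.0484766 = 0.223572.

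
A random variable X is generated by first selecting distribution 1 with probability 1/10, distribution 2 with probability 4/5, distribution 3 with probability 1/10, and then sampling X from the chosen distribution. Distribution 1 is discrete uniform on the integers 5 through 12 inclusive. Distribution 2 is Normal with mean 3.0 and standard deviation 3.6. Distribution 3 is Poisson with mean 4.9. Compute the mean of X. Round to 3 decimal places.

Component means — 1: 8.5; 2: 3; 3: 4.9.
E[X] = 0.1·8.5 + 0.8·3 + 0.1·4.9 = 3.74.

3.740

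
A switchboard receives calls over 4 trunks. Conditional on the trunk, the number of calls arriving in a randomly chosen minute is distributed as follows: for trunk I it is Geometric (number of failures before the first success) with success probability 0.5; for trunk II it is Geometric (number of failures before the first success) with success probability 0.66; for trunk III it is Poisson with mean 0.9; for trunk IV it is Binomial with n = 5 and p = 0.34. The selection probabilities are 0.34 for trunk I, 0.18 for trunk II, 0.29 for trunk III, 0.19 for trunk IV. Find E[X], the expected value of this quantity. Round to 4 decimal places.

Component means — I: 1; II: 0.515152; III: 0.9; IV: 1.7.
E[X] = 0.34·1 + 0.18·0.515152 + 0.29·0.9 + 0.19·1.7 = 1.01673.

1.0167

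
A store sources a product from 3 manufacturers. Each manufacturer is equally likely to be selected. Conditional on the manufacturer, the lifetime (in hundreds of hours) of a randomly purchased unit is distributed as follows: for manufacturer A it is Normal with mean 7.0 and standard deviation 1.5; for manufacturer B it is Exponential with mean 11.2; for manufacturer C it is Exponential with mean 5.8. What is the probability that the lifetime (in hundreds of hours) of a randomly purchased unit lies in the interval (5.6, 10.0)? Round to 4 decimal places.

Conditional on each manufacturer, P(5.6 < X < 10.0): A: 0.801926; B: 0.197047; C: 0.202459.
By total probability, P(5.6 < X < 10.0) = 0.333333·0.801926 + 0.333333·0.197047 + 0.333333·0.202459 = 0.400477.

0.4005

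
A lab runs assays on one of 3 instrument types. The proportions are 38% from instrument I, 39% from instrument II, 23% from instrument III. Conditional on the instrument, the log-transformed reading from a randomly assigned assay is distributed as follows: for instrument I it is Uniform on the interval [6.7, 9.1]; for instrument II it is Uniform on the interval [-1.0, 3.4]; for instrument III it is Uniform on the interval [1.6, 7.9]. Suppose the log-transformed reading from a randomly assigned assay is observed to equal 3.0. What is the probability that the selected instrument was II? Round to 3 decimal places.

0.708

Likelihoods f(3.0 | ·): I: 0; II: 0.227273; III: 0.15873.
Posterior ∝ prior × likelihood. Numerator for II: 0.39·0.227273 = 0.0886364.
Normalizing constant: 0.38·0 + 0.39·0.227273 + 0.23·0.15873 = 0.125144.
P(II | observation) = 0.0886364 / 0.125144 = 0.708273.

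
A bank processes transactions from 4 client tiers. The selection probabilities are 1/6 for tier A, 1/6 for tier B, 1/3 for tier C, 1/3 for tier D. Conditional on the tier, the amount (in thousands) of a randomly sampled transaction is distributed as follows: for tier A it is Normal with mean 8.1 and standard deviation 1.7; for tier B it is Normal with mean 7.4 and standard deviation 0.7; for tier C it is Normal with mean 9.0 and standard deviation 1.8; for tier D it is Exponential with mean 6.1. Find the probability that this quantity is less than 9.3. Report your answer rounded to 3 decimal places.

0.742

Conditional on each tier, P(X < 9.3): A: 0.759869; B: 0.996679; C: 0.566184; D: 0.78229.
By total probability, P(X < 9.3) = 0.166667·0.759869 + 0.166667·0.996679 + 0.333333·0.566184 + 0.333333·0.78229 = 0.742249.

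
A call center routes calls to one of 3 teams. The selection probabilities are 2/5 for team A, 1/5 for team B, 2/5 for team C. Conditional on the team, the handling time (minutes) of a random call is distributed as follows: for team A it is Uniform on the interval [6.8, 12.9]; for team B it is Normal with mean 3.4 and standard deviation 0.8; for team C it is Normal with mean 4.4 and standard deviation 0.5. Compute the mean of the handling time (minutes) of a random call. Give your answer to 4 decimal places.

Component means — A: 9.85; B: 3.4; C: 4.4.
E[X] = 0.4·9.85 + 0.2·3.4 + 0.4·4.4 = 6.38.

6.3800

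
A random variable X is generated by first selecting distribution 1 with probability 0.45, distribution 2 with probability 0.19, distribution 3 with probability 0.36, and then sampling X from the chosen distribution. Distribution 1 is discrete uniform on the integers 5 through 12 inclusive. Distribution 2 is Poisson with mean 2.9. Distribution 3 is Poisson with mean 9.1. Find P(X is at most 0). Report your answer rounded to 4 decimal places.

Conditional on each component, P(X ≤ 0): 1: 0; 2: 0.0550232; 3: 0.000111666.
By total probability, P(X ≤ 0) = 0.45·0 + 0.19·0.0550232 + 0.36·0.000111666 = 0.0104946.

0.0105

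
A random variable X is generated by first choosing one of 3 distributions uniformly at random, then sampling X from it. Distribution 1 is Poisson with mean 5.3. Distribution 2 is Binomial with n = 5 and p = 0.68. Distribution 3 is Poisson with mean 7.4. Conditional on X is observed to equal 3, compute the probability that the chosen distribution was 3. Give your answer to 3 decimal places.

0.085

Likelihoods P(X=3 | ·): 1: 0.123856; 2: 0.321978; 3: 0.0412824.
Posterior ∝ prior × likelihood. Numerator for 3: 0.333333·0.0412824 = 0.0137608.
Normalizing constant: 0.333333·0.123856 + 0.333333·0.321978 + 0.333333·0.0412824 = 0.162372.
P(3 | observation) = 0.0137608 / 0.162372 = 0.0847485.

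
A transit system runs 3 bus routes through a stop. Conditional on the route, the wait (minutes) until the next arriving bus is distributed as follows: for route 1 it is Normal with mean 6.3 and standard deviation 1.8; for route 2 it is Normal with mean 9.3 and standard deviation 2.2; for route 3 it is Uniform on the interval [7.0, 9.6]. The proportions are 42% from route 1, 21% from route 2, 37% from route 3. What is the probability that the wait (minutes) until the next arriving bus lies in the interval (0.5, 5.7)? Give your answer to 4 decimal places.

0.1656

Conditional on each route, P(0.5 < X < 5.7): 1: 0.368805; 2: 0.0508501; 3: 0.
By total probability, P(0.5 < X < 5.7) = 0.42·0.368805 + 0.21·0.0508501 + 0.37·0 = 0.165577.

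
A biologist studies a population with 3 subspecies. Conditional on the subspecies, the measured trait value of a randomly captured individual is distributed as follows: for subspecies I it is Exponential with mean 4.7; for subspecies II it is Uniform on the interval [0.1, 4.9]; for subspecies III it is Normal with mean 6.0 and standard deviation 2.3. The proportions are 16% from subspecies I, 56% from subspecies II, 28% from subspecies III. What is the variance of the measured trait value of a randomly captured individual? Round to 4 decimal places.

Per component, I: μ=4.7, E[X²]=44.18; II: μ=2.5, E[X²]=8.17; III: μ=6, E[X²]=41.29.
E[X] = 0.16·4.7 + 0.56·2.5 + 0.28·6 = 3.832.
E[X²] = 0.16·44.18 + 0.56·8.17 + 0.28·41.29 = 23.2052.
Var(X) = E[X²] − (E[X])² = 23.2052 − 14.6842 = 8.52098.

8.5210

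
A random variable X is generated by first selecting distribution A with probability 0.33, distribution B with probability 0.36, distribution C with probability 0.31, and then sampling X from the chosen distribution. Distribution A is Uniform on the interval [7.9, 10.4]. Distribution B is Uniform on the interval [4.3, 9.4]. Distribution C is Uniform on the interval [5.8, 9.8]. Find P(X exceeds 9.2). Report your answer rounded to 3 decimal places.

0.219

Conditional on each component, P(X > 9.2): A: 0.48; B: 0.0392157; C: 0.15.
By total probability, P(X > 9.2) = 0.33·0.48 + 0.36·0.0392157 + 0.31·0.15 = 0.219018.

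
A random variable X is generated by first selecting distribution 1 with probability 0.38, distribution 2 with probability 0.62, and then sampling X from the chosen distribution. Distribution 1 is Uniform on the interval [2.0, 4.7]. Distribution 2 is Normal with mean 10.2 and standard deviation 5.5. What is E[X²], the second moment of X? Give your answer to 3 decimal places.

For each component E[X²] = Var + (mean)², giving 1: 11.83; 2: 134.29.
Overall E[X²] = 0.38·11.83 + 0.62·134.29 = 87.7552.

87.755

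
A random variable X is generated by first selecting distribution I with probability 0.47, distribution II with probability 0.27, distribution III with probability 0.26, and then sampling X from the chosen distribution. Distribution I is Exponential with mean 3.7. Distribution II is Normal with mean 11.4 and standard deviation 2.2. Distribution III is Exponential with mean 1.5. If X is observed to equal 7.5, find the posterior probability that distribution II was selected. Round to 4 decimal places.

0.3624

Likelihoods f(7.5 | ·): I: 0.0356018; II: 0.0376781; III: 0.00449196.
Posterior ∝ prior × likelihood. Numerator for II: 0.27·0.0376781 = 0.0101731.
Normalizing constant: 0.47·0.0356018 + 0.27·0.0376781 + 0.26·0.00449196 = 0.0280738.
P(II | observation) = 0.0101731 / 0.0280738 = 0.362369.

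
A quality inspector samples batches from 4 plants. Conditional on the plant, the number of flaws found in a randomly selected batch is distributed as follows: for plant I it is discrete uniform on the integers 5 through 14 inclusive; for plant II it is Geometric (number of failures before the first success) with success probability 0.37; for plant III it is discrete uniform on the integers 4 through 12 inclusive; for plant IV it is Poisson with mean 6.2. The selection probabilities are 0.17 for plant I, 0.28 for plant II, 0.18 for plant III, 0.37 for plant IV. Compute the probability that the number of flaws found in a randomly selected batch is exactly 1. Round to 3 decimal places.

0.070

Conditional on each plant, P(X = 1): I: 0; II: 0.2331; III: 0; IV: 0.0125825.
By total probability, P(X = 1) = 0.17·0 + 0.28·0.2331 + 0.18·0 + 0.37·0.0125825 = 0.0699235.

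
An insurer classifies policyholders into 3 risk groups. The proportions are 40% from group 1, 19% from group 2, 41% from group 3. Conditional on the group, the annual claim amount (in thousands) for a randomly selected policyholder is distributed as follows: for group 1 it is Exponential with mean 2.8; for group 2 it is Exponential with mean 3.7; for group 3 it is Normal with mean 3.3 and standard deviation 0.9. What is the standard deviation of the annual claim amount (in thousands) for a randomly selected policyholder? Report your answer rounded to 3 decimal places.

2.487

Per component, 1: μ=2.8, E[X²]=15.68; 2: μ=3.7, E[X²]=27.38; 3: μ=3.3, E[X²]=11.7.
E[X] = 0.4·2.8 + 0.19·3.7 + 0.41·3.3 = 3.176.
E[X²] = 0.4·15.68 + 0.19·27.38 + 0.41·11.7 = 16.2712.
Var(X) = E[X²] − (E[X])² = 16.2712 − 10.087 = 6.18422.
SD(X) = √6.18422 = 2.48681.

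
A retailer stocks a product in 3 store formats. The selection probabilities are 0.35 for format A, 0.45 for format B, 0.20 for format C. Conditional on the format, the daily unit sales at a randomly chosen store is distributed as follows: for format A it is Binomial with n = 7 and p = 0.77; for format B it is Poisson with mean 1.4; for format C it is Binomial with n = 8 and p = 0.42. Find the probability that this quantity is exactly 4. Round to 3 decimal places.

Conditional on each format, P(X = 4): A: 0.149697; B: 0.039472; C: 0.246494.
By total probability, P(X = 4) = 0.35·0.149697 + 0.45·0.039472 + 0.2·0.246494 = 0.119455.

0.119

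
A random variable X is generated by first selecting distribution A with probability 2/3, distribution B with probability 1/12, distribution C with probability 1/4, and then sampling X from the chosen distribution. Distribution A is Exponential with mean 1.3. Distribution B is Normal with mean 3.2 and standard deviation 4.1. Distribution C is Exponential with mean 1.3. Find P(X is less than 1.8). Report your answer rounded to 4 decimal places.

0.7176

Conditional on each component, P(X < 1.8): A: 0.74958; B: 0.366377; C: 0.74958.
By total probability, P(X < 1.8) = 0.666667·0.74958 + 0.0833333·0.366377 + 0.25·0.74958 = 0.717646.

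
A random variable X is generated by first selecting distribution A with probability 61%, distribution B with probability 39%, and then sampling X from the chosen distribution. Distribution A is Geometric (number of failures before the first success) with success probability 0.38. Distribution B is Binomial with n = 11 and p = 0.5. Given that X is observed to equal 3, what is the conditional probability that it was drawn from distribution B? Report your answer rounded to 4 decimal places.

Likelihoods P(X=3 | ·): A: 0.0905646; B: 0.0805664.
Posterior ∝ prior × likelihood. Numerator for B: 0.39·0.0805664 = 0.0314209.
Normalizing constant: 0.61·0.0905646 + 0.39·0.0805664 = 0.0866653.
P(B | observation) = 0.0314209 / 0.0866653 = 0.362554.

0.3626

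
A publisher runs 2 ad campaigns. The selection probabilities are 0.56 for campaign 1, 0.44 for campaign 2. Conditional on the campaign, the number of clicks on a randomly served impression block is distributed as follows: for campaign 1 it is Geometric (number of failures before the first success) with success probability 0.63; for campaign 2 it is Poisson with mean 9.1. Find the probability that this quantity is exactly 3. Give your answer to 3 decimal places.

Conditional on each campaign, P(X = 3): 1: 0.0319114; 2: 0.0140247.
By total probability, P(X = 3) = 0.56·0.0319114 + 0.44·0.0140247 = 0.0240412.

0.024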